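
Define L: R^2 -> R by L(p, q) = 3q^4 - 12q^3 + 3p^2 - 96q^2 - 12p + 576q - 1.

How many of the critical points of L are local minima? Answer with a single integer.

L separates as a function of p plus a function of q, so ∇L=0 decouples.
∂L/∂p = 6(p - 2) = 0 at p ∈ {2}; ∂L/∂q = 12(q - 4)(q - 3)(q + 4) = 0 at q ∈ {-4, 3, 4}.
The Hessian is diagonal: diag(L_pp, L_qq). Second derivatives: L_pp(2)=6; L_qq(-4)=672, L_qq(3)=-84, L_qq(4)=96.
Local minima occur where both diagonal entries positive: (2, -4), (2, 4). Count: 2.

2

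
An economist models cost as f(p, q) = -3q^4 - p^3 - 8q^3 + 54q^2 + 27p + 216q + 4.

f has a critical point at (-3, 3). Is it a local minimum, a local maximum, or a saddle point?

The mixed partial ∂²f/∂p∂q is 0, so the Hessian at any point is diag(f_pp, f_qq) = diag(-6p, 12(-3q^2 - 4q + 9)).
At (-3, 3): H = diag(18, -360).
The eigenvalues have opposite signs, so H is indefinite: a saddle point.

saddle point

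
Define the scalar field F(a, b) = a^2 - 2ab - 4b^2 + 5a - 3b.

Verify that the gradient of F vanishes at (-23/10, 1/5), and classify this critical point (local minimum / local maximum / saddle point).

saddle point

∇F = (2a - 2b + 5, -2a - 8b - 3); substituting (-23/10, 1/5) gives ∇F = (0, 0), so (-23/10, 1/5) is indeed a critical point.
The Hessian of F is constant: H = [[2, -2], [-2, -8]].
det(H) = 2·(-8) − (-2)² = -20.
Since det(H) < 0, H is indefinite and the critical point is a saddle point.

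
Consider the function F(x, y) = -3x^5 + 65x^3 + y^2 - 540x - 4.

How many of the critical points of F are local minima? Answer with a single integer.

F separates as a function of x plus a function of y, so ∇F=0 decouples.
∂F/∂x = -15(x - 3)(x - 2)(x + 2)(x + 3) = 0 at x ∈ {-3, -2, 2, 3}; ∂F/∂y = 2y = 0 at y ∈ {0}.
The Hessian is diagonal: diag(F_xx, F_yy). Second derivatives: F_xx(-3)=450, F_xx(-2)=-300, F_xx(2)=300, F_xx(3)=-450; F_yy(0)=2.
Local minima occur where both diagonal entries positive: (-3, 0), (2, 0). Count: 2.

2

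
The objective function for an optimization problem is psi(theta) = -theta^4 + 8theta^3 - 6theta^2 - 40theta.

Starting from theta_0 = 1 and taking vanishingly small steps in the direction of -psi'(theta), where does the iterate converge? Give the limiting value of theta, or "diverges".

psi'(theta) = -4(theta - 5)(theta - 2)(theta + 1), so psi'(1) = -32.
Gradient descent moves in the -psi' direction, i.e. theta is increasing.
The nearest critical point in that direction is theta = 2, where psi'' = 36 > 0 (a local minimum). The iterate converges there.

2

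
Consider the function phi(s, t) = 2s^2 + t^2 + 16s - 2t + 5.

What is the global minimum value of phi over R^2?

-28

phi(s,t) separates as P(s) + Q(t) + 5, so its minimum is min P + min Q + 5.
P'(s) = 4s + 16 vanishes at s ∈ {-4}; Q'(t) = 2(t - 1) vanishes at t ∈ {1}.
Local minima of P (where P''>0): P(-4)=-32. Local minima of Q: Q(1)=-1.
So the global minimum of phi is P(-4) + Q(1) + 5 = -32 − 1 + 5 = -28, attained at (-4, 1).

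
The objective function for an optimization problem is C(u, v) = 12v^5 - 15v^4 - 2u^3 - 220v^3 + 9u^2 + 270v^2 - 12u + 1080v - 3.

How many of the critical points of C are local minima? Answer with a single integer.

2

C separates as a function of u plus a function of v, so ∇C=0 decouples.
∂C/∂u = -6(u - 2)(u - 1) = 0 at u ∈ {1, 2}; ∂C/∂v = 60(v - 3)(v - 2)(v + 1)(v + 3) = 0 at v ∈ {-3, -1, 2, 3}.
The Hessian is diagonal: diag(C_uu, C_vv). Second derivatives: C_uu(1)=6, C_uu(2)=-6; C_vv(-3)=-3600, C_vv(-1)=1440, C_vv(2)=-900, C_vv(3)=1440.
Local minima occur where both diagonal entries positive: (1, -1), (1, 3). Count: 2.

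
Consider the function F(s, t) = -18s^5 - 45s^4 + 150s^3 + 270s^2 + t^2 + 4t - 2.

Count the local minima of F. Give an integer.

2

F separates as a function of s plus a function of t, so ∇F=0 decouples.
∂F/∂s = -90s(s - 2)(s + 1)(s + 3) = 0 at s ∈ {-3, -1, 0, 2}; ∂F/∂t = 2(t + 2) = 0 at t ∈ {-2}.
The Hessian is diagonal: diag(F_ss, F_tt). Second derivatives: F_ss(-3)=2700, F_ss(-1)=-540, F_ss(0)=540, F_ss(2)=-2700; F_tt(-2)=2.
Local minima occur where both diagonal entries positive: (-3, -2), (0, -2). Count: 2.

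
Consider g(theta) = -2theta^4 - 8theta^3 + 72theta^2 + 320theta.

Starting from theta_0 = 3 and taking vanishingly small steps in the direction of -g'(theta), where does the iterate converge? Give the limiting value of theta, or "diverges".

g'(theta) = -8(theta - 4)(theta + 2)(theta + 5), so g'(3) = 320.
Gradient descent moves in the -g' direction, i.e. theta is decreasing.
The nearest critical point in that direction is theta = -2, where g'' = 144 > 0 (a local minimum). The iterate converges there.

-2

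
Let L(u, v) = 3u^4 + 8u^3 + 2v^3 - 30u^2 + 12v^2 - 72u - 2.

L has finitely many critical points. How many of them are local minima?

L separates as a function of u plus a function of v, so ∇L=0 decouples.
∂L/∂u = 12(u - 2)(u + 1)(u + 3) = 0 at u ∈ {-3, -1, 2}; ∂L/∂v = 6v(v + 4) = 0 at v ∈ {-4, 0}.
The Hessian is diagonal: diag(L_uu, L_vv). Second derivatives: L_uu(-3)=120, L_uu(-1)=-72, L_uu(2)=180; L_vv(-4)=-24, L_vv(0)=24.
Local minima occur where both diagonal entries positive: (-3, 0), (2, 0). Count: 2.

2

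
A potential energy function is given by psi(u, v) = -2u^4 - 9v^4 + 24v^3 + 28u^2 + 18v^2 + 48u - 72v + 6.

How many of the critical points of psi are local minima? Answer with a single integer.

psi separates as a function of u plus a function of v, so ∇psi=0 decouples.
∂psi/∂u = -8(u - 3)(u + 1)(u + 2) = 0 at u ∈ {-2, -1, 3}; ∂psi/∂v = -36(v - 2)(v - 1)(v + 1) = 0 at v ∈ {-1, 1, 2}.
The Hessian is diagonal: diag(psi_uu, psi_vv). Second derivatives: psi_uu(-2)=-40, psi_uu(-1)=32, psi_uu(3)=-160; psi_vv(-1)=-216, psi_vv(1)=72, psi_vv(2)=-108.
Local minima occur where both diagonal entries positive: (-1, 1). Count: 1.

1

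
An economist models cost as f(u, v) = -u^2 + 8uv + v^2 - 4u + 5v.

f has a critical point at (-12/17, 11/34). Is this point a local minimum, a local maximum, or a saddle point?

saddle point

The Hessian of f is constant: H = [[-2, 8], [8, 2]].
det(H) = (-2)·2 − 8² = -68.
Since det(H) < 0, H is indefinite and the critical point is a saddle point.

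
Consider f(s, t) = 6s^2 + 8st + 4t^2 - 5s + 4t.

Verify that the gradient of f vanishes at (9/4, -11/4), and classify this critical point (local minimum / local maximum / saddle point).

local minimum

∇f = (12s + 8t - 5, 8s + 8t + 4); substituting (9/4, -11/4) gives ∇f = (0, 0), so (9/4, -11/4) is indeed a critical point.
The Hessian of f is constant: H = [[12, 8], [8, 8]].
det(H) = 12·8 − 8² = 32.
det(H) > 0 and tr(H) = 20 > 0, so H is positive definite and the point is a local minimum.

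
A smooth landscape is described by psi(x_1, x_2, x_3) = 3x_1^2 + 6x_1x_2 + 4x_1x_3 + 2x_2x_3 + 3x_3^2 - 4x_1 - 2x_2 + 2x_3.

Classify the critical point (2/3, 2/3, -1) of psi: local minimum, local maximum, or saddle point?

The Hessian is constant: H = [[6, 6, 4], [6, 0, 2], [4, 2, 6]].
Leading principal minors: Δ₁ = 6, Δ₂ = -36, Δ₃ = -144.
The minors fit neither the all-positive nor the alternating-sign pattern, so H is indefinite: a saddle point.

saddle point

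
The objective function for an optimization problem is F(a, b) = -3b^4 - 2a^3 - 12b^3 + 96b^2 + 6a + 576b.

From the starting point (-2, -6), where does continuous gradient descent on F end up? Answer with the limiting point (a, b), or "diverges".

diverges

F is separable, so gradient descent decouples: a follows -∂F/∂a, b follows -∂F/∂b.
∂F/∂a = -6(a - 1)(a + 1); at a=-2 this is -18, so a increases.
∂F/∂b = -12(b - 4)(b + 3)(b + 4); at b=-6 this is 720, so b decreases.
The b-coordinate has no critical point in that direction and runs off to infinity.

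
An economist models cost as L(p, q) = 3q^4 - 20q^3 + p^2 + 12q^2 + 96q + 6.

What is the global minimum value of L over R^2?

L(p,q) separates as A(p) + B(q) + 6, so its minimum is min A + min B + 6.
A'(p) = 2p vanishes at p ∈ {0}; B'(q) = 12(q - 4)(q - 2)(q + 1) vanishes at q ∈ {-1, 2, 4}.
Local minima of A (where A''>0): A(0)=0. Local minima of B: B(-1)=-61, B(4)=64.
So the global minimum of L is A(0) + B(-1) + 6 = 0 − 61 + 6 = -55, attained at (0, -1).

-55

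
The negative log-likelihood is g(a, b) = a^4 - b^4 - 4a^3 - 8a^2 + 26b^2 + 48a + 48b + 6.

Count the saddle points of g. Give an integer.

5

g separates as a function of a plus a function of b, so ∇g=0 decouples.
∂g/∂a = 4(a - 3)(a - 2)(a + 2) = 0 at a ∈ {-2, 2, 3}; ∂g/∂b = -4(b - 4)(b + 1)(b + 3) = 0 at b ∈ {-3, -1, 4}.
The Hessian is diagonal: diag(g_aa, g_bb). Second derivatives: g_aa(-2)=80, g_aa(2)=-16, g_aa(3)=20; g_bb(-3)=-56, g_bb(-1)=40, g_bb(4)=-140.
Saddle points occur where the two diagonal entries have opposite signs: (-2, -3), (-2, 4), (2, -1), (3, -3), (3, 4). Count: 5.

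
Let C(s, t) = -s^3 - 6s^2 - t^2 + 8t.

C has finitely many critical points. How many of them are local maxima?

1

C separates as a function of s plus a function of t, so ∇C=0 decouples.
∂C/∂s = -3s(s + 4) = 0 at s ∈ {-4, 0}; ∂C/∂t = -2(t - 4) = 0 at t ∈ {4}.
The Hessian is diagonal: diag(C_ss, C_tt). Second derivatives: C_ss(-4)=12, C_ss(0)=-12; C_tt(4)=-2.
Local maxima occur where both diagonal entries negative: (0, 4). Count: 1.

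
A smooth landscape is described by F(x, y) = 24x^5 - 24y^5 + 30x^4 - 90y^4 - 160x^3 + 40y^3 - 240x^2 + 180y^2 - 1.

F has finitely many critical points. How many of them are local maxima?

4

F separates as a function of x plus a function of y, so ∇F=0 decouples.
∂F/∂x = 120x(x - 2)(x + 1)(x + 2) = 0 at x ∈ {-2, -1, 0, 2}; ∂F/∂y = -120y(y - 1)(y + 1)(y + 3) = 0 at y ∈ {-3, -1, 0, 1}.
The Hessian is diagonal: diag(F_xx, F_yy). Second derivatives: F_xx(-2)=-960, F_xx(-1)=360, F_xx(0)=-480, F_xx(2)=2880; F_yy(-3)=2880, F_yy(-1)=-480, F_yy(0)=360, F_yy(1)=-960.
Local maxima occur where both diagonal entries negative: (-2, -1), (-2, 1), (0, -1), (0, 1). Count: 4.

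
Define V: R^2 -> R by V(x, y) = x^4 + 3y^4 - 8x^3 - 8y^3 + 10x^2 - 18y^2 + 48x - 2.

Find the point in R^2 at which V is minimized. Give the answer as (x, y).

V(x,y) separates as P(x) + Q(y) − 2, so its minimum is min P + min Q − 2.
P'(x) = 4(x - 4)(x - 3)(x + 1) vanishes at x ∈ {-1, 3, 4}; Q'(y) = 12y(y - 3)(y + 1) vanishes at y ∈ {-1, 0, 3}.
Local minima of P (where P''>0): P(-1)=-29, P(4)=96. Local minima of Q: Q(-1)=-7, Q(3)=-135.
So the global minimum of V is P(-1) + Q(3) − 2 = -29 − 135 − 2 = -166, attained at (-1, 3).

(-1, 3)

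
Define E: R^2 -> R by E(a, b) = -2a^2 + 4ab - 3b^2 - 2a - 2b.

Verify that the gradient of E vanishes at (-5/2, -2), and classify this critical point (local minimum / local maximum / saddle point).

local maximum

∇E = (-4a + 4b - 2, 4a - 6b - 2); substituting (-5/2, -2) gives ∇E = (0, 0), so (-5/2, -2) is indeed a critical point.
The Hessian of E is constant: H = [[-4, 4], [4, -6]].
det(H) = (-4)·(-6) − 4² = 8.
det(H) > 0 and tr(H) = -10 < 0, so H is negative definite and the point is a local maximum.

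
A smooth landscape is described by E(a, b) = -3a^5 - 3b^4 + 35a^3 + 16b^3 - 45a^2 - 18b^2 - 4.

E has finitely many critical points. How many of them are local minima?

2

E separates as a function of a plus a function of b, so ∇E=0 decouples.
∂E/∂a = -15a(a - 2)(a - 1)(a + 3) = 0 at a ∈ {-3, 0, 1, 2}; ∂E/∂b = -12b(b - 3)(b - 1) = 0 at b ∈ {0, 1, 3}.
The Hessian is diagonal: diag(E_aa, E_bb). Second derivatives: E_aa(-3)=900, E_aa(0)=-90, E_aa(1)=60, E_aa(2)=-150; E_bb(0)=-36, E_bb(1)=24, E_bb(3)=-72.
Local minima occur where both diagonal entries positive: (-3, 1), (1, 1). Count: 2.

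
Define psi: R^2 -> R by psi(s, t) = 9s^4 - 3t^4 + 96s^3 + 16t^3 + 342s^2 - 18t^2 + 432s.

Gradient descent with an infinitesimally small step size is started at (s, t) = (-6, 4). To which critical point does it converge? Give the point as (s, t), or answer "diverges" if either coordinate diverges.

diverges

psi is separable, so gradient descent decouples: s follows -∂psi/∂s, t follows -∂psi/∂t.
∂psi/∂s = 36(s + 1)(s + 3)(s + 4); at s=-6 this is -1080, so s increases.
∂psi/∂t = -12t(t - 3)(t - 1); at t=4 this is -144, so t increases.
The t-coordinate has no critical point in that direction and runs off to infinity.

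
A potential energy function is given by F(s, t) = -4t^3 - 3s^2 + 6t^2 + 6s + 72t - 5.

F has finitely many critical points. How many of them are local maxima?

F separates as a function of s plus a function of t, so ∇F=0 decouples.
∂F/∂s = -6(s - 1) = 0 at s ∈ {1}; ∂F/∂t = -12(t - 3)(t + 2) = 0 at t ∈ {-2, 3}.
The Hessian is diagonal: diag(F_ss, F_tt). Second derivatives: F_ss(1)=-6; F_tt(-2)=60, F_tt(3)=-60.
Local maxima occur where both diagonal entries negative: (1, 3). Count: 1.

1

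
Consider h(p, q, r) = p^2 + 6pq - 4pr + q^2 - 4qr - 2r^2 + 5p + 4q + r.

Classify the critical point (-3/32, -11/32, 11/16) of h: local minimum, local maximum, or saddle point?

The Hessian is constant: H = [[2, 6, -4], [6, 2, -4], [-4, -4, -4]].
Leading principal minors: Δ₁ = 2, Δ₂ = -32, Δ₃ = 256.
The minors fit neither the all-positive nor the alternating-sign pattern, so H is indefinite: a saddle point.

saddle point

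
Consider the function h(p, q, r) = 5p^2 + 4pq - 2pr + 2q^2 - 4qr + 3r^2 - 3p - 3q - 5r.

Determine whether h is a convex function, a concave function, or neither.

convex

h is quadratic, so its Hessian is the constant matrix H = [[10, 4, -2], [4, 4, -4], [-2, -4, 6]].
Leading principal minors: 10, 24, 32.
All positive ⇒ H ≻ 0 ⇒ convex.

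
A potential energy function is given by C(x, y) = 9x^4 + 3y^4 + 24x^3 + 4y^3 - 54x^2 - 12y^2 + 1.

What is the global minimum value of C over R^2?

-436

C(x,y) separates as P(x) + Q(y) + 1, so its minimum is min P + min Q + 1.
P'(x) = 36x(x - 1)(x + 3) vanishes at x ∈ {-3, 0, 1}; Q'(y) = 12y(y - 1)(y + 2) vanishes at y ∈ {-2, 0, 1}.
Local minima of P (where P''>0): P(-3)=-405, P(1)=-21. Local minima of Q: Q(-2)=-32, Q(1)=-5.
So the global minimum of C is P(-3) + Q(-2) + 1 = -405 − 32 + 1 = -436, attained at (-3, -2).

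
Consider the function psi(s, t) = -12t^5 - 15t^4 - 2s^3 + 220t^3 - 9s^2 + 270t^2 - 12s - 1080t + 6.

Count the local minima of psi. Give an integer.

psi separates as a function of s plus a function of t, so ∇psi=0 decouples.
∂psi/∂s = -6(s + 1)(s + 2) = 0 at s ∈ {-2, -1}; ∂psi/∂t = -60(t - 3)(t - 1)(t + 2)(t + 3) = 0 at t ∈ {-3, -2, 1, 3}.
The Hessian is diagonal: diag(psi_ss, psi_tt). Second derivatives: psi_ss(-2)=6, psi_ss(-1)=-6; psi_tt(-3)=1440, psi_tt(-2)=-900, psi_tt(1)=1440, psi_tt(3)=-3600.
Local minima occur where both diagonal entries positive: (-2, -3), (-2, 1). Count: 2.

2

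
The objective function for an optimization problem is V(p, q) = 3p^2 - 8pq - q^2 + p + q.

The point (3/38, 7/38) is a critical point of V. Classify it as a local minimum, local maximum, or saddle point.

The Hessian of V is constant: H = [[6, -8], [-8, -2]].
det(H) = 6·(-2) − (-8)² = -76.
Since det(H) < 0, H is indefinite and the critical point is a saddle point.

saddle point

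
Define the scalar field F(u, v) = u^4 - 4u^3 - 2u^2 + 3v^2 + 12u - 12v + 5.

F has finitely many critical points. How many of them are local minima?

2

F separates as a function of u plus a function of v, so ∇F=0 decouples.
∂F/∂u = 4(u - 3)(u - 1)(u + 1) = 0 at u ∈ {-1, 1, 3}; ∂F/∂v = 6(v - 2) = 0 at v ∈ {2}.
The Hessian is diagonal: diag(F_uu, F_vv). Second derivatives: F_uu(-1)=32, F_uu(1)=-16, F_uu(3)=32; F_vv(2)=6.
Local minima occur where both diagonal entries positive: (-1, 2), (3, 2). Count: 2.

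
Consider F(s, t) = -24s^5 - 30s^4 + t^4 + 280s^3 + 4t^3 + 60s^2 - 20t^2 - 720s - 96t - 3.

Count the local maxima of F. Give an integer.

2

F separates as a function of s plus a function of t, so ∇F=0 decouples.
∂F/∂s = -120(s - 2)(s - 1)(s + 1)(s + 3) = 0 at s ∈ {-3, -1, 1, 2}; ∂F/∂t = 4(t - 3)(t + 2)(t + 4) = 0 at t ∈ {-4, -2, 3}.
The Hessian is diagonal: diag(F_ss, F_tt). Second derivatives: F_ss(-3)=4800, F_ss(-1)=-1440, F_ss(1)=960, F_ss(2)=-1800; F_tt(-4)=56, F_tt(-2)=-40, F_tt(3)=140.
Local maxima occur where both diagonal entries negative: (-1, -2), (2, -2). Count: 2.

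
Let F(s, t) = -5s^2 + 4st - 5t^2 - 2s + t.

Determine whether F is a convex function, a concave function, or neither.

F is quadratic, so its Hessian is the constant matrix H = [[-10, 4], [4, -10]].
det(H) = 84, tr(H) = -20.
det(H) > 0 and tr(H) < 0, so H is negative definite everywhere: concave.

concave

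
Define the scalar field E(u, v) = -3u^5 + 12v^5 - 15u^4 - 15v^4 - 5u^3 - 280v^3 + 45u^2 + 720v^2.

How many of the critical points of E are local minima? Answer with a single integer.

4

E separates as a function of u plus a function of v, so ∇E=0 decouples.
∂E/∂u = -15u(u - 1)(u + 2)(u + 3) = 0 at u ∈ {-3, -2, 0, 1}; ∂E/∂v = 60v(v - 3)(v - 2)(v + 4) = 0 at v ∈ {-4, 0, 2, 3}.
The Hessian is diagonal: diag(E_uu, E_vv). Second derivatives: E_uu(-3)=180, E_uu(-2)=-90, E_uu(0)=90, E_uu(1)=-180; E_vv(-4)=-10080, E_vv(0)=1440, E_vv(2)=-720, E_vv(3)=1260.
Local minima occur where both diagonal entries positive: (-3, 0), (-3, 3), (0, 0), (0, 3). Count: 4.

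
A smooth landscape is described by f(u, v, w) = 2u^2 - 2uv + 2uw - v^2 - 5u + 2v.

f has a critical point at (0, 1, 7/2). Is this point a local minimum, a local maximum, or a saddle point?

The Hessian is constant: H = [[4, -2, 2], [-2, -2, 0], [2, 0, 0]].
Leading principal minors: Δ₁ = 4, Δ₂ = -12, Δ₃ = 8.
The minors fit neither the all-positive nor the alternating-sign pattern, so H is indefinite: a saddle point.

saddle point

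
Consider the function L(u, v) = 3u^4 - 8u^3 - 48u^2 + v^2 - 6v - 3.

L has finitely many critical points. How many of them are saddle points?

L separates as a function of u plus a function of v, so ∇L=0 decouples.
∂L/∂u = 12u(u - 4)(u + 2) = 0 at u ∈ {-2, 0, 4}; ∂L/∂v = 2(v - 3) = 0 at v ∈ {3}.
The Hessian is diagonal: diag(L_uu, L_vv). Second derivatives: L_uu(-2)=144, L_uu(0)=-96, L_uu(4)=288; L_vv(3)=2.
Saddle points occur where the two diagonal entries have opposite signs: (0, 3). Count: 1.

1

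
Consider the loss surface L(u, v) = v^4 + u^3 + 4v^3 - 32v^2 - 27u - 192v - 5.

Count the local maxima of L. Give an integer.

L separates as a function of u plus a function of v, so ∇L=0 decouples.
∂L/∂u = 3(u - 3)(u + 3) = 0 at u ∈ {-3, 3}; ∂L/∂v = 4(v - 4)(v + 3)(v + 4) = 0 at v ∈ {-4, -3, 4}.
The Hessian is diagonal: diag(L_uu, L_vv). Second derivatives: L_uu(-3)=-18, L_uu(3)=18; L_vv(-4)=32, L_vv(-3)=-28, L_vv(4)=224.
Local maxima occur where both diagonal entries negative: (-3, -3). Count: 1.

1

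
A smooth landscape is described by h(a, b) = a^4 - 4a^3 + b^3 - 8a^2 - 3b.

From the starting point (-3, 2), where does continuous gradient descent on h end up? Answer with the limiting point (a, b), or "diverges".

(-1, 1)

h is separable, so gradient descent decouples: a follows -∂h/∂a, b follows -∂h/∂b.
∂h/∂a = 4a(a - 4)(a + 1); at a=-3 this is -168, so a increases.
∂h/∂b = 3(b - 1)(b + 1); at b=2 this is 9, so b decreases.
a converges to its nearest critical value -1 (a local min of the a-part); b converges to 1. The iterate converges to (-1, 1).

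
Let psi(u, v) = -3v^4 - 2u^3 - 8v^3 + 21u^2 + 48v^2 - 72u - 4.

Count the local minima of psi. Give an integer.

psi separates as a function of u plus a function of v, so ∇psi=0 decouples.
∂psi/∂u = -6(u - 4)(u - 3) = 0 at u ∈ {3, 4}; ∂psi/∂v = -12v(v - 2)(v + 4) = 0 at v ∈ {-4, 0, 2}.
The Hessian is diagonal: diag(psi_uu, psi_vv). Second derivatives: psi_uu(3)=6, psi_uu(4)=-6; psi_vv(-4)=-288, psi_vv(0)=96, psi_vv(2)=-144.
Local minima occur where both diagonal entries positive: (3, 0). Count: 1.

1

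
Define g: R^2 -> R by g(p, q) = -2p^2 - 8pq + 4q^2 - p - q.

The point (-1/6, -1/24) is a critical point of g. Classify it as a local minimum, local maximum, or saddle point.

saddle point

The Hessian of g is constant: H = [[-4, -8], [-8, 8]].
det(H) = (-4)·8 − (-8)² = -96.
Since det(H) < 0, H is indefinite and the critical point is a saddle point.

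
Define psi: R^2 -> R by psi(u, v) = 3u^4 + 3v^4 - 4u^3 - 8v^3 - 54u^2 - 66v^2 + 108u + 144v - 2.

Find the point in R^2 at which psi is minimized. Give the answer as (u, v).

psi(u,v) separates as P(u) + Q(v) − 2, so its minimum is min P + min Q − 2.
P'(u) = 12(u - 3)(u - 1)(u + 3) vanishes at u ∈ {-3, 1, 3}; Q'(v) = 12(v - 4)(v - 1)(v + 3) vanishes at v ∈ {-3, 1, 4}.
Local minima of P (where P''>0): P(-3)=-459, P(3)=-27. Local minima of Q: Q(-3)=-567, Q(4)=-224.
So the global minimum of psi is P(-3) + Q(-3) − 2 = -459 − 567 − 2 = -1028, attained at (-3, -3).

(-3, -3)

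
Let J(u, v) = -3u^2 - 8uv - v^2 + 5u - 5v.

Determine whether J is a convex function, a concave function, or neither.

J is quadratic, so its Hessian is the constant matrix H = [[-6, -8], [-8, -2]].
det(H) = -52, tr(H) = -8.
det(H) < 0, so H is indefinite: neither convex nor concave.

neither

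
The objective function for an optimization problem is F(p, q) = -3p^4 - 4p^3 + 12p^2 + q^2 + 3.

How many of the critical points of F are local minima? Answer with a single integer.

1

F separates as a function of p plus a function of q, so ∇F=0 decouples.
∂F/∂p = -12p(p - 1)(p + 2) = 0 at p ∈ {-2, 0, 1}; ∂F/∂q = 2q = 0 at q ∈ {0}.
The Hessian is diagonal: diag(F_pp, F_qq). Second derivatives: F_pp(-2)=-72, F_pp(0)=24, F_pp(1)=-36; F_qq(0)=2.
Local minima occur where both diagonal entries positive: (0, 0). Count: 1.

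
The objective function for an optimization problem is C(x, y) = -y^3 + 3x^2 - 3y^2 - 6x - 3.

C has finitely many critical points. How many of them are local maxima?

0

C separates as a function of x plus a function of y, so ∇C=0 decouples.
∂C/∂x = 6(x - 1) = 0 at x ∈ {1}; ∂C/∂y = -3y(y + 2) = 0 at y ∈ {-2, 0}.
The Hessian is diagonal: diag(C_xx, C_yy). Second derivatives: C_xx(1)=6; C_yy(-2)=6, C_yy(0)=-6.
Local maxima occur where both diagonal entries negative: none. Count: 0.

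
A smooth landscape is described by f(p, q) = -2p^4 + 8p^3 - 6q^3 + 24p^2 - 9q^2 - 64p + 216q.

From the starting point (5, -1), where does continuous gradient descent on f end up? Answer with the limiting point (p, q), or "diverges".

f is separable, so gradient descent decouples: p follows -∂f/∂p, q follows -∂f/∂q.
∂f/∂p = -8(p - 4)(p - 1)(p + 2); at p=5 this is -224, so p increases.
∂f/∂q = -18(q - 3)(q + 4); at q=-1 this is 216, so q decreases.
The p-coordinate has no critical point in that direction and runs off to infinity.

diverges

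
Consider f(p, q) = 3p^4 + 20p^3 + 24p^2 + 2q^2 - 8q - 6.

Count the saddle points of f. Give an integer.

f separates as a function of p plus a function of q, so ∇f=0 decouples.
∂f/∂p = 12p(p + 1)(p + 4) = 0 at p ∈ {-4, -1, 0}; ∂f/∂q = 4(q - 2) = 0 at q ∈ {2}.
The Hessian is diagonal: diag(f_pp, f_qq). Second derivatives: f_pp(-4)=144, f_pp(-1)=-36, f_pp(0)=48; f_qq(2)=4.
Saddle points occur where the two diagonal entries have opposite signs: (-1, 2). Count: 1.

1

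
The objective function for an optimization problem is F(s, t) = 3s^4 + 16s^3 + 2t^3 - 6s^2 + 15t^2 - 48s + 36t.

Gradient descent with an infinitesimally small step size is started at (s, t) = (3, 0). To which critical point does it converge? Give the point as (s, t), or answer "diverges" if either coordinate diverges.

F is separable, so gradient descent decouples: s follows -∂F/∂s, t follows -∂F/∂t.
∂F/∂s = 12(s - 1)(s + 1)(s + 4); at s=3 this is 672, so s decreases.
∂F/∂t = 6(t + 2)(t + 3); at t=0 this is 36, so t decreases.
s converges to its nearest critical value 1 (a local min of the s-part); t converges to -2. The iterate converges to (1, -2).

(1, -2)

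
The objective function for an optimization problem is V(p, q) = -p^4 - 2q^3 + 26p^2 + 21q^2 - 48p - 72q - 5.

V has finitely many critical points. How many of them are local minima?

1

V separates as a function of p plus a function of q, so ∇V=0 decouples.
∂V/∂p = -4(p - 3)(p - 1)(p + 4) = 0 at p ∈ {-4, 1, 3}; ∂V/∂q = -6(q - 4)(q - 3) = 0 at q ∈ {3, 4}.
The Hessian is diagonal: diag(V_pp, V_qq). Second derivatives: V_pp(-4)=-140, V_pp(1)=40, V_pp(3)=-56; V_qq(3)=6, V_qq(4)=-6.
Local minima occur where both diagonal entries positive: (1, 3). Count: 1.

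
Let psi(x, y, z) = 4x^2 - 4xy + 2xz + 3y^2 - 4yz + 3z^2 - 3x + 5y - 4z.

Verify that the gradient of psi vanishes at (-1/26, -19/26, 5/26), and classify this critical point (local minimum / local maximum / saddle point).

∇psi = (8x - 4y + 2z - 3, -4x + 6y - 4z + 5, 2x - 4y + 6z - 4); substituting (-1/26, -19/26, 5/26) gives ∇psi = (0, 0, 0), so (-1/26, -19/26, 5/26) is indeed a critical point.
The Hessian is constant: H = [[8, -4, 2], [-4, 6, -4], [2, -4, 6]].
Leading principal minors: Δ₁ = 8, Δ₂ = 32, Δ₃ = 104.
All leading minors are positive, so H is positive definite: a local minimum.

local minimum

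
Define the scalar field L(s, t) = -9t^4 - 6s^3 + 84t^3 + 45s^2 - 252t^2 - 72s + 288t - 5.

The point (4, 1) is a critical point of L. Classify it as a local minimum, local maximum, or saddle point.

local maximum

The mixed partial ∂²L/∂s∂t is 0, so the Hessian at any point is diag(L_ss, L_tt) = diag(18(-2s + 5), 36(-3t^2 + 14t - 14)).
At (4, 1): H = diag(-54, -108).
Both eigenvalues are negative, so H is negative definite: a local maximum.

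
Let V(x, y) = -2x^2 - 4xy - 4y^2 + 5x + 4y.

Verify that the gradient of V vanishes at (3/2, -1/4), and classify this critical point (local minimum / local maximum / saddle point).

local maximum

∇V = (-4x - 4y + 5, -4x - 8y + 4); substituting (3/2, -1/4) gives ∇V = (0, 0), so (3/2, -1/4) is indeed a critical point.
The Hessian of V is constant: H = [[-4, -4], [-4, -8]].
det(H) = (-4)·(-8) − (-4)² = 16.
det(H) > 0 and tr(H) = -12 < 0, so H is negative definite and the point is a local maximum.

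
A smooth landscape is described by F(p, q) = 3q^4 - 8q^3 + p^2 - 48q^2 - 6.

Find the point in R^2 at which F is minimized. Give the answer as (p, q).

(0, 4)

F(p,q) separates as A(p) + B(q) − 6, so its minimum is min A + min B − 6.
A'(p) = 2p vanishes at p ∈ {0}; B'(q) = 12q(q - 4)(q + 2) vanishes at q ∈ {-2, 0, 4}.
Local minima of A (where A''>0): A(0)=0. Local minima of B: B(-2)=-80, B(4)=-512.
So the global minimum of F is A(0) + B(4) − 6 = 0 − 512 − 6 = -518, attained at (0, 4).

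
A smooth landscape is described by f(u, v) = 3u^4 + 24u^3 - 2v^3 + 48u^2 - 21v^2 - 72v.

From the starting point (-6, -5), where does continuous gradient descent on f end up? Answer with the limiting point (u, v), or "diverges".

f is separable, so gradient descent decouples: u follows -∂f/∂u, v follows -∂f/∂v.
∂f/∂u = 12u(u + 2)(u + 4); at u=-6 this is -576, so u increases.
∂f/∂v = -6(v + 3)(v + 4); at v=-5 this is -12, so v increases.
u converges to its nearest critical value -4 (a local min of the u-part); v converges to -4. The iterate converges to (-4, -4).

(-4, -4)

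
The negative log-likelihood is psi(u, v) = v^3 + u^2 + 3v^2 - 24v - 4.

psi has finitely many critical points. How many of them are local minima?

1

psi separates as a function of u plus a function of v, so ∇psi=0 decouples.
∂psi/∂u = 2u = 0 at u ∈ {0}; ∂psi/∂v = 3(v - 2)(v + 4) = 0 at v ∈ {-4, 2}.
The Hessian is diagonal: diag(psi_uu, psi_vv). Second derivatives: psi_uu(0)=2; psi_vv(-4)=-18, psi_vv(2)=18.
Local minima occur where both diagonal entries positive: (0, 2). Count: 1.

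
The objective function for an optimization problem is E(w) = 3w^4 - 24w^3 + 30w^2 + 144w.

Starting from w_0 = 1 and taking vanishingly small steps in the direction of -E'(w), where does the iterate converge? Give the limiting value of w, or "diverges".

-1

E'(w) = 12(w - 4)(w - 3)(w + 1), so E'(1) = 144.
Gradient descent moves in the -E' direction, i.e. w is decreasing.
The nearest critical point in that direction is w = -1, where E'' = 240 > 0 (a local minimum). The iterate converges there.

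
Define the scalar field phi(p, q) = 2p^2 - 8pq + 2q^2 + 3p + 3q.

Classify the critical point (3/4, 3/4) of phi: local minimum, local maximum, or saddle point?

The Hessian of phi is constant: H = [[4, -8], [-8, 4]].
det(H) = 4·4 − (-8)² = -48.
Since det(H) < 0, H is indefinite and the critical point is a saddle point.

saddle point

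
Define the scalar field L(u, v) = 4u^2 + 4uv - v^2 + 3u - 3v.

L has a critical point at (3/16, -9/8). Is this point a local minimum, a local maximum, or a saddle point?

saddle point

The Hessian of L is constant: H = [[8, 4], [4, -2]].
det(H) = 8·(-2) − 4² = -32.
Since det(H) < 0, H is indefinite and the critical point is a saddle point.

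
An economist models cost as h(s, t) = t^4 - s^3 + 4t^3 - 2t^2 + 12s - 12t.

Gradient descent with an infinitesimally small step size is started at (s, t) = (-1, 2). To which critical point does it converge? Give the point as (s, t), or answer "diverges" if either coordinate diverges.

h is separable, so gradient descent decouples: s follows -∂h/∂s, t follows -∂h/∂t.
∂h/∂s = -3(s - 2)(s + 2); at s=-1 this is 9, so s decreases.
∂h/∂t = 4(t - 1)(t + 1)(t + 3); at t=2 this is 60, so t decreases.
s converges to its nearest critical value -2 (a local min of the s-part); t converges to 1. The iterate converges to (-2, 1).

(-2, 1)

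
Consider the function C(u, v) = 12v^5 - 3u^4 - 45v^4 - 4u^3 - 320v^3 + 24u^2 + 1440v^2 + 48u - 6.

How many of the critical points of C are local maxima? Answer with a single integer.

4

C separates as a function of u plus a function of v, so ∇C=0 decouples.
∂C/∂u = -12(u - 2)(u + 1)(u + 2) = 0 at u ∈ {-2, -1, 2}; ∂C/∂v = 60v(v - 4)(v - 3)(v + 4) = 0 at v ∈ {-4, 0, 3, 4}.
The Hessian is diagonal: diag(C_uu, C_vv). Second derivatives: C_uu(-2)=-48, C_uu(-1)=36, C_uu(2)=-144; C_vv(-4)=-13440, C_vv(0)=2880, C_vv(3)=-1260, C_vv(4)=1920.
Local maxima occur where both diagonal entries negative: (-2, -4), (-2, 3), (2, -4), (2, 3). Count: 4.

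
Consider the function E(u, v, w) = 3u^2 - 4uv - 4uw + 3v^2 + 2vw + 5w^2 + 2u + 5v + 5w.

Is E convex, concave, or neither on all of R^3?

convex

E is quadratic, so its Hessian is the constant matrix H = [[6, -4, -4], [-4, 6, 2], [-4, 2, 10]].
Leading principal minors: 6, 20, 144.
All positive ⇒ H ≻ 0 ⇒ convex.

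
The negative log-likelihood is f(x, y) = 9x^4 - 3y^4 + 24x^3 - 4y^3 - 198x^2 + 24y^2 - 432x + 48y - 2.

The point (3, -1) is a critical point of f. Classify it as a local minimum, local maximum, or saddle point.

local minimum

The mixed partial ∂²f/∂x∂y is 0, so the Hessian at any point is diag(f_xx, f_yy) = diag(36(3x^2 + 4x - 11), 12(-3y^2 - 2y + 4)).
At (3, -1): H = diag(1008, 36).
Both eigenvalues are positive, so H is positive definite: a local minimum.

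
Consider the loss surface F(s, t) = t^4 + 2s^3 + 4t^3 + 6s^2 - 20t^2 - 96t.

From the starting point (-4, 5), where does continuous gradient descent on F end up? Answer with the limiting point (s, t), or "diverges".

F is separable, so gradient descent decouples: s follows -∂F/∂s, t follows -∂F/∂t.
∂F/∂s = 6s(s + 2); at s=-4 this is 48, so s decreases.
∂F/∂t = 4(t - 3)(t + 2)(t + 4); at t=5 this is 504, so t decreases.
The s-coordinate has no critical point in that direction and runs off to infinity.

diverges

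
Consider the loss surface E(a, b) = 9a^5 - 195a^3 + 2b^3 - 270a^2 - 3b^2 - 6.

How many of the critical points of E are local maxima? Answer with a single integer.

2

E separates as a function of a plus a function of b, so ∇E=0 decouples.
∂E/∂a = 45a(a - 4)(a + 1)(a + 3) = 0 at a ∈ {-3, -1, 0, 4}; ∂E/∂b = 6b(b - 1) = 0 at b ∈ {0, 1}.
The Hessian is diagonal: diag(E_aa, E_bb). Second derivatives: E_aa(-3)=-1890, E_aa(-1)=450, E_aa(0)=-540, E_aa(4)=6300; E_bb(0)=-6, E_bb(1)=6.
Local maxima occur where both diagonal entries negative: (-3, 0), (0, 0). Count: 2.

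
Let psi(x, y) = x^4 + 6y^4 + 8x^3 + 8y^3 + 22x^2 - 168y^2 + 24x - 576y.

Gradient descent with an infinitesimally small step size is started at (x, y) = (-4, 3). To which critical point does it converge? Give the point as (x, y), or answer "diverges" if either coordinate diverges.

(-3, 4)

psi is separable, so gradient descent decouples: x follows -∂psi/∂x, y follows -∂psi/∂y.
∂psi/∂x = 4(x + 1)(x + 2)(x + 3); at x=-4 this is -24, so x increases.
∂psi/∂y = 24(y - 4)(y + 2)(y + 3); at y=3 this is -720, so y increases.
x converges to its nearest critical value -3 (a local min of the x-part); y converges to 4. The iterate converges to (-3, 4).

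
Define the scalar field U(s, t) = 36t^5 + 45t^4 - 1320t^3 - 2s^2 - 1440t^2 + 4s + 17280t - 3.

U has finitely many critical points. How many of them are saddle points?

2

U separates as a function of s plus a function of t, so ∇U=0 decouples.
∂U/∂s = -4(s - 1) = 0 at s ∈ {1}; ∂U/∂t = 180(t - 4)(t - 2)(t + 3)(t + 4) = 0 at t ∈ {-4, -3, 2, 4}.
The Hessian is diagonal: diag(U_ss, U_tt). Second derivatives: U_ss(1)=-4; U_tt(-4)=-8640, U_tt(-3)=6300, U_tt(2)=-10800, U_tt(4)=20160.
Saddle points occur where the two diagonal entries have opposite signs: (1, -3), (1, 4). Count: 2.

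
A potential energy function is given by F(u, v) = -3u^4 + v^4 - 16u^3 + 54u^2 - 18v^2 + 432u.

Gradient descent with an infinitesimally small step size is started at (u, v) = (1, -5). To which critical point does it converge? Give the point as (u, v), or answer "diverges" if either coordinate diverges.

F is separable, so gradient descent decouples: u follows -∂F/∂u, v follows -∂F/∂v.
∂F/∂u = -12(u - 3)(u + 3)(u + 4); at u=1 this is 480, so u decreases.
∂F/∂v = 4v(v - 3)(v + 3); at v=-5 this is -320, so v increases.
u converges to its nearest critical value -3 (a local min of the u-part); v converges to -3. The iterate converges to (-3, -3).

(-3, -3)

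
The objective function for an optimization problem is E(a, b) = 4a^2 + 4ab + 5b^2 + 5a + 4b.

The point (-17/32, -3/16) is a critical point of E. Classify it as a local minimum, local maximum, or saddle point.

local minimum

The Hessian of E is constant: H = [[8, 4], [4, 10]].
det(H) = 8·10 − 4² = 64.
det(H) > 0 and tr(H) = 18 > 0, so H is positive definite and the point is a local minimum.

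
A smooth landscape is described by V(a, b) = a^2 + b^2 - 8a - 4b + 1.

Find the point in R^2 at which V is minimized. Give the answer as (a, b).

V(a,b) separates as P(a) + Q(b) + 1, so its minimum is min P + min Q + 1.
P'(a) = 2a - 8 vanishes at a ∈ {4}; Q'(b) = 2b - 4 vanishes at b ∈ {2}.
Local minima of P (where P''>0): P(4)=-16. Local minima of Q: Q(2)=-4.
So the global minimum of V is P(4) + Q(2) + 1 = -16 − 4 + 1 = -19, attained at (4, 2).

(4, 2)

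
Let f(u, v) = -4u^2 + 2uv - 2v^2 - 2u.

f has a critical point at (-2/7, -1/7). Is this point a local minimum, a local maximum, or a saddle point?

local maximum

The Hessian of f is constant: H = [[-8, 2], [2, -4]].
det(H) = (-8)·(-4) − 2² = 28.
det(H) > 0 and tr(H) = -12 < 0, so H is negative definite and the point is a local maximum.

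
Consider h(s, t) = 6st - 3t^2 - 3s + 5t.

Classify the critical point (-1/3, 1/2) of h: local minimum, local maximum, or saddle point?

The Hessian of h is constant: H = [[0, 6], [6, -6]].
det(H) = 0·(-6) − 6² = -36.
Since det(H) < 0, H is indefinite and the critical point is a saddle point.

saddle point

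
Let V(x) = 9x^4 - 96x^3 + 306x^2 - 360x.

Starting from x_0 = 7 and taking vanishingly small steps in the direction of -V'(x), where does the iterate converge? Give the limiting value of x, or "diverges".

5

V'(x) = 36(x - 5)(x - 2)(x - 1), so V'(7) = 2160.
Gradient descent moves in the -V' direction, i.e. x is decreasing.
The nearest critical point in that direction is x = 5, where V'' = 432 > 0 (a local minimum). The iterate converges there.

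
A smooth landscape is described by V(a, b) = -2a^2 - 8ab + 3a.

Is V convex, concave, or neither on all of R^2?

V is quadratic, so its Hessian is the constant matrix H = [[-4, -8], [-8, 0]].
det(H) = -64, tr(H) = -4.
det(H) < 0, so H is indefinite: neither convex nor concave.

neither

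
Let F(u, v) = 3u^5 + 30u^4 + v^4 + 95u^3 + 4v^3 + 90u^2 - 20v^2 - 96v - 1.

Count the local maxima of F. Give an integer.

2

F separates as a function of u plus a function of v, so ∇F=0 decouples.
∂F/∂u = 15u(u + 1)(u + 3)(u + 4) = 0 at u ∈ {-4, -3, -1, 0}; ∂F/∂v = 4(v - 3)(v + 2)(v + 4) = 0 at v ∈ {-4, -2, 3}.
The Hessian is diagonal: diag(F_uu, F_vv). Second derivatives: F_uu(-4)=-180, F_uu(-3)=90, F_uu(-1)=-90, F_uu(0)=180; F_vv(-4)=56, F_vv(-2)=-40, F_vv(3)=140.
Local maxima occur where both diagonal entries negative: (-4, -2), (-1, -2). Count: 2.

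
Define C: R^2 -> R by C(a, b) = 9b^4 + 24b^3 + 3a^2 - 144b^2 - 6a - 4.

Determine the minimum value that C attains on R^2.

-1543

C(a,b) separates as P(a) + Q(b) − 4, so its minimum is min P + min Q − 4.
P'(a) = 6a - 6 vanishes at a ∈ {1}; Q'(b) = 36b(b - 2)(b + 4) vanishes at b ∈ {-4, 0, 2}.
Local minima of P (where P''>0): P(1)=-3. Local minima of Q: Q(-4)=-1536, Q(2)=-240.
So the global minimum of C is P(1) + Q(-4) − 4 = -3 − 1536 − 4 = -1543, attained at (1, -4).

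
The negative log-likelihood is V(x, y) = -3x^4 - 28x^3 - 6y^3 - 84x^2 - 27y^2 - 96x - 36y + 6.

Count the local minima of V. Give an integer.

V separates as a function of x plus a function of y, so ∇V=0 decouples.
∂V/∂x = -12(x + 1)(x + 2)(x + 4) = 0 at x ∈ {-4, -2, -1}; ∂V/∂y = -18(y + 1)(y + 2) = 0 at y ∈ {-2, -1}.
The Hessian is diagonal: diag(V_xx, V_yy). Second derivatives: V_xx(-4)=-72, V_xx(-2)=24, V_xx(-1)=-36; V_yy(-2)=18, V_yy(-1)=-18.
Local minima occur where both diagonal entries positive: (-2, -2). Count: 1.

1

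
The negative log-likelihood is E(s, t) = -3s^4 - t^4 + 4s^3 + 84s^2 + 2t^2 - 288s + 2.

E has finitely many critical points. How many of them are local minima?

1

E separates as a function of s plus a function of t, so ∇E=0 decouples.
∂E/∂s = -12(s - 3)(s - 2)(s + 4) = 0 at s ∈ {-4, 2, 3}; ∂E/∂t = -4t(t - 1)(t + 1) = 0 at t ∈ {-1, 0, 1}.
The Hessian is diagonal: diag(E_ss, E_tt). Second derivatives: E_ss(-4)=-504, E_ss(2)=72, E_ss(3)=-84; E_tt(-1)=-8, E_tt(0)=4, E_tt(1)=-8.
Local minima occur where both diagonal entries positive: (2, 0). Count: 1.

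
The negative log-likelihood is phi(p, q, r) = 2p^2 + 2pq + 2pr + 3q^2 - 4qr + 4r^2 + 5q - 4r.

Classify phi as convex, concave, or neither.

phi is quadratic, so its Hessian is the constant matrix H = [[4, 2, 2], [2, 6, -4], [2, -4, 8]].
Leading principal minors: 4, 20, 40.
All positive ⇒ H ≻ 0 ⇒ convex.

convex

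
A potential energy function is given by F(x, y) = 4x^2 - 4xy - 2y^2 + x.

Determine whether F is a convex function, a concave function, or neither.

F is quadratic, so its Hessian is the constant matrix H = [[8, -4], [-4, -4]].
det(H) = -48, tr(H) = 4.
det(H) < 0, so H is indefinite: neither convex nor concave.

neither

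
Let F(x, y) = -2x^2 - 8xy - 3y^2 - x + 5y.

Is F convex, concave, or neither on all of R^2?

neither

F is quadratic, so its Hessian is the constant matrix H = [[-4, -8], [-8, -6]].
det(H) = -40, tr(H) = -10.
det(H) < 0, so H is indefinite: neither convex nor concave.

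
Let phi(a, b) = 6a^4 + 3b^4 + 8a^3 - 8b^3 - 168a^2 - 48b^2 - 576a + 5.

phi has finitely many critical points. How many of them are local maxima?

1

phi separates as a function of a plus a function of b, so ∇phi=0 decouples.
∂phi/∂a = 24(a - 4)(a + 2)(a + 3) = 0 at a ∈ {-3, -2, 4}; ∂phi/∂b = 12b(b - 4)(b + 2) = 0 at b ∈ {-2, 0, 4}.
The Hessian is diagonal: diag(phi_aa, phi_bb). Second derivatives: phi_aa(-3)=168, phi_aa(-2)=-144, phi_aa(4)=1008; phi_bb(-2)=144, phi_bb(0)=-96, phi_bb(4)=288.
Local maxima occur where both diagonal entries negative: (-2, 0). Count: 1.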